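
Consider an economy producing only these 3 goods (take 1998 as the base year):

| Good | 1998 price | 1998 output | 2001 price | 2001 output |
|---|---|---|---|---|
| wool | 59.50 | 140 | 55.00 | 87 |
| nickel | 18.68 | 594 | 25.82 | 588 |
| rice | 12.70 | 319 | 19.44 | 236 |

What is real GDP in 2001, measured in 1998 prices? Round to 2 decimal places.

19157.54

Real GDP 2001 = Σ (p_1998 × q_2001) = 59.50·87 + 18.68·588 + 12.70·236 = 19157.54.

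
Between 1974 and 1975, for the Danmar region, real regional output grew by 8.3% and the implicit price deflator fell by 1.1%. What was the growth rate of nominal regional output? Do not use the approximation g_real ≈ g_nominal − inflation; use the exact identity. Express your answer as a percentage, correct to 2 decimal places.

7.11%

(1 + g_nom) = (1 + g_real)(1 + π) = 1.0830 × 0.9890 = 1.07109.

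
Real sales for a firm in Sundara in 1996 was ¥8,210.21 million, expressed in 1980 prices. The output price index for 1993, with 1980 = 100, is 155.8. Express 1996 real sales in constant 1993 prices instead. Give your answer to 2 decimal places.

Real sales in 1993 prices = Real sales in 1980 prices × (P_1993/P_1980) = 8210.21 × 1.558 = 12791.51.

¥12,791.51 million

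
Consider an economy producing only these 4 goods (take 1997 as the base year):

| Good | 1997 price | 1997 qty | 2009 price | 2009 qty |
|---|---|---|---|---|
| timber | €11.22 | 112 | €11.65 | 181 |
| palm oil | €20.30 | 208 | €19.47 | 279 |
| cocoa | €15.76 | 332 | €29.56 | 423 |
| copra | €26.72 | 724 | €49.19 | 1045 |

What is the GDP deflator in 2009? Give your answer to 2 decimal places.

Nominal GDP 2009 = 11.65·181 + 19.47·279 + 29.56·423 + 49.19·1045 = 71448.21.
Real GDP 2009 (at 1997 prices) = 11.22·181 + 20.30·279 + 15.76·423 + 26.72·1045 = 42283.40.
Deflator = Nominal/Real × 100 = 71448.21/42283.40 × 100 = 168.975.

168.97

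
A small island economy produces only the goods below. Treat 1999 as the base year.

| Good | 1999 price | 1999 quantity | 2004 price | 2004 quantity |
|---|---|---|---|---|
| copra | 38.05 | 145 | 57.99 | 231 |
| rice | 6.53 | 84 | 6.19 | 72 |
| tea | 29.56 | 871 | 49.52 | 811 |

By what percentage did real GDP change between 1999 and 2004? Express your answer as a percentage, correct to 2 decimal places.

4.46%

Real GDP 1999 = Nominal GDP 1999 = 38.05·145 + 6.53·84 + 29.56·871 = 31812.53.
Real GDP 2004 (at 1999 prices) = 38.05·231 + 6.53·72 + 29.56·811 = 33232.87.
Real growth = 33232.87/31812.53 − 1 = 0.0446.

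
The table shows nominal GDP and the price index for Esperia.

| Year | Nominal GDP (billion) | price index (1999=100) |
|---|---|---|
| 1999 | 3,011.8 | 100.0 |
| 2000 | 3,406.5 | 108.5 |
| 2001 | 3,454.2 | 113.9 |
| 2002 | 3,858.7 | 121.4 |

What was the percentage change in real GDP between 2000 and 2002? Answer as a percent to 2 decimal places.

1.24%

Real GDP 2000 = 3406.5/1.085 = 3139.63.
Real GDP 2002 = 3858.7/1.214 = 3178.50.
Change = 3178.50/3139.63 − 1 = 0.0124.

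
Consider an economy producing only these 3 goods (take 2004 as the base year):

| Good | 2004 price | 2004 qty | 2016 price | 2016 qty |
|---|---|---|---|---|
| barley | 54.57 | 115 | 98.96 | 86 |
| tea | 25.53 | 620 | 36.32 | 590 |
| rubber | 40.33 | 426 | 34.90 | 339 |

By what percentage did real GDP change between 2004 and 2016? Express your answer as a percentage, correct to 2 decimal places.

-14.91%

Real GDP 2004 = Nominal GDP 2004 = 54.57·115 + 25.53·620 + 40.33·426 = 39284.73.
Real GDP 2016 (at 2004 prices) = 54.57·86 + 25.53·590 + 40.33·339 = 33427.59.
Real growth = 33427.59/39284.73 − 1 = -0.1491.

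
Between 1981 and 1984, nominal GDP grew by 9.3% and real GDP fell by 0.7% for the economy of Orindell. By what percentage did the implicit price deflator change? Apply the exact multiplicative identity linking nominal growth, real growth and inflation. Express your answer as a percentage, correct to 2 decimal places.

(1 + g_nom) = (1 + g_real)(1 + π), so π = 1.0930 / 0.9930 − 1 = 0.10070.

10.07%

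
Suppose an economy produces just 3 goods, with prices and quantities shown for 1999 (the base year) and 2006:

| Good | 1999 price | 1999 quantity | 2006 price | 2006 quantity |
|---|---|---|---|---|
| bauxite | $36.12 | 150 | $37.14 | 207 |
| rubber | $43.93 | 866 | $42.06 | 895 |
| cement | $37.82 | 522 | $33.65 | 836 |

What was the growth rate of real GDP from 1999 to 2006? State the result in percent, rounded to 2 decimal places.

24.06%

Real GDP 1999 = Nominal GDP 1999 = 36.12·150 + 43.93·866 + 37.82·522 = 63203.42.
Real GDP 2006 (at 1999 prices) = 36.12·207 + 43.93·895 + 37.82·836 = 78411.71.
Real growth = 78411.71/63203.42 − 1 = 0.2406.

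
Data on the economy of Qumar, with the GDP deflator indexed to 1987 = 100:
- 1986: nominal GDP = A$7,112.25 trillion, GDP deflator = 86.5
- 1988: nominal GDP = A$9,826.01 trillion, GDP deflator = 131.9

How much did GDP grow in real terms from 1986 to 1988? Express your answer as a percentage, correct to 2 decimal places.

-9.40%

Real GDP 1986 = 7112.25 / 0.865 = 8222.25.
Real GDP 1988 = 9826.01 / 1.319 = 7449.59.
Real growth = 7449.59 / 8222.25 − 1 = -0.0940.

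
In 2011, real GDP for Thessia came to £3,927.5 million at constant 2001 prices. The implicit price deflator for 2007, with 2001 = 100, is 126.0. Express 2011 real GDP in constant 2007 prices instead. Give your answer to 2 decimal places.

£4,948.65 million

Real GDP in 2007 prices = Real GDP in 2001 prices × (P_2007/P_2001) = 3927.5 × 1.260 = 4948.65.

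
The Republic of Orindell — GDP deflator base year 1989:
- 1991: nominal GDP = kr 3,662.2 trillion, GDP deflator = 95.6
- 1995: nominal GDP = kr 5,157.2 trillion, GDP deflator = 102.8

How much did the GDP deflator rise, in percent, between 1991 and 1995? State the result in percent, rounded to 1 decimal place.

7.5%

Price-level change = 102.8 / 95.6 − 1 = 0.0753.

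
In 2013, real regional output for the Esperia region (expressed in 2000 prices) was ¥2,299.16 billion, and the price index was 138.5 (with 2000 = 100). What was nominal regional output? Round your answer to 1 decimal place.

¥3,184.3 billion

Nominal regional output = Real × (price index/100) = 2299.16 × 1.385 = 3184.34.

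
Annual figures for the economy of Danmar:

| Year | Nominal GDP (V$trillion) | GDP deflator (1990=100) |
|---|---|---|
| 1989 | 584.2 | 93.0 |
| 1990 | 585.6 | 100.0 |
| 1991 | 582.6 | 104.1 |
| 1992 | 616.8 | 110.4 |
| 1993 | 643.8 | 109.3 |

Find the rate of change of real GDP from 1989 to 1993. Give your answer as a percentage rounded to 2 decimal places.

Real GDP 1989 = 584.2/0.930 = 628.17.
Real GDP 1993 = 643.8/1.093 = 589.02.
Change = 589.02/628.17 − 1 = -0.0623.

-6.23%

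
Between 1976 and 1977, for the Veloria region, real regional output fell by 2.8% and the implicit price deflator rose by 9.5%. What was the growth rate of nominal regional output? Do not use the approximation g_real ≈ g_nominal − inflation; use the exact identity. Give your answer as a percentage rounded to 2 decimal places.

6.43%

(1 + g_nom) = (1 + g_real)(1 + π) = 0.9720 × 1.0950 = 1.06434.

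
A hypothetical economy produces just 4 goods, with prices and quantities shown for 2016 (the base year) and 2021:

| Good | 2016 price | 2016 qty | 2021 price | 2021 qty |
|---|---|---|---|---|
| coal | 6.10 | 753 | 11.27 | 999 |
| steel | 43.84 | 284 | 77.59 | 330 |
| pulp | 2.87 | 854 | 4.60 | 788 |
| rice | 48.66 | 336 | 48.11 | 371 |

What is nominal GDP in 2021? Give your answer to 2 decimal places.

Nominal GDP 2021 = Σ (p_2021 × q_2021) = 11.27·999 + 77.59·330 + 4.60·788 + 48.11·371 = 58337.04.

58337.04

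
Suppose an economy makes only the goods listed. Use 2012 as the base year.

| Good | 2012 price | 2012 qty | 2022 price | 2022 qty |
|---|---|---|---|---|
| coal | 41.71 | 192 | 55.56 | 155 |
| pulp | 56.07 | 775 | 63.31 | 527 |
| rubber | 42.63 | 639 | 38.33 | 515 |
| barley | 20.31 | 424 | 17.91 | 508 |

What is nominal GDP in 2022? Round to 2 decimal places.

70814.40

Nominal GDP 2022 = Σ (p_2022 × q_2022) = 55.56·155 + 63.31·527 + 38.33·515 + 17.91·508 = 70814.40.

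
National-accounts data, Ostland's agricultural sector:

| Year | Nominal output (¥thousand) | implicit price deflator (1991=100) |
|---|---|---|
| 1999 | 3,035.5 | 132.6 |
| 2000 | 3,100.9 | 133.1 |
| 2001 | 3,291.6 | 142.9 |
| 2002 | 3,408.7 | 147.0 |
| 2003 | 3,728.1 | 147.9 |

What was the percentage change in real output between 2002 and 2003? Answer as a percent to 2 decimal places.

Real output 2002 = 3408.7/1.470 = 2318.84.
Real output 2003 = 3728.1/1.479 = 2520.69.
Change = 2520.69/2318.84 − 1 = 0.0870.

8.70%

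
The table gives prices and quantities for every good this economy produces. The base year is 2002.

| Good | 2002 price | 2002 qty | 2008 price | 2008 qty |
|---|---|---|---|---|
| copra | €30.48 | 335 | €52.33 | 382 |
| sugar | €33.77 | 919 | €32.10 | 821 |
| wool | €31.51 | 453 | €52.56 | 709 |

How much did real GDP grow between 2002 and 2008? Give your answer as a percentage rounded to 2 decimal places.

11.15%

Real GDP 2002 = Nominal GDP 2002 = 30.48·335 + 33.77·919 + 31.51·453 = 55519.46.
Real GDP 2008 (at 2002 prices) = 30.48·382 + 33.77·821 + 31.51·709 = 61709.12.
Real growth = 61709.12/55519.46 − 1 = 0.1115.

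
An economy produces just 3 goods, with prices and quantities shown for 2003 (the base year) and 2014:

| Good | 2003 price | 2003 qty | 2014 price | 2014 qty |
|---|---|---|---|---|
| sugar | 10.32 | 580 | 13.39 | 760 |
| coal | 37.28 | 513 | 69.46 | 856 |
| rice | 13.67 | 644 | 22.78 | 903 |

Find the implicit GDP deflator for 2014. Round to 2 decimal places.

173.14

Nominal GDP 2014 = 13.39·760 + 69.46·856 + 22.78·903 = 90204.50.
Real GDP 2014 (at 2003 prices) = 10.32·760 + 37.28·856 + 13.67·903 = 52098.89.
Deflator = Nominal/Real × 100 = 90204.50/52098.89 × 100 = 173.141.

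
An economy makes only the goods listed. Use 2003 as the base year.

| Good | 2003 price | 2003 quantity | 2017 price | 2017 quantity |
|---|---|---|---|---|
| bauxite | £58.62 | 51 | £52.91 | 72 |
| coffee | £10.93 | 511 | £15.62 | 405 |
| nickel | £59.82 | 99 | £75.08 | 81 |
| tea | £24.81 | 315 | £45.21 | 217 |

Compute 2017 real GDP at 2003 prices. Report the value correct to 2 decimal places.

£18876.48

Real GDP 2017 = Σ (p_2003 × q_2017) = 58.62·72 + 10.93·405 + 59.82·81 + 24.81·217 = 18876.48.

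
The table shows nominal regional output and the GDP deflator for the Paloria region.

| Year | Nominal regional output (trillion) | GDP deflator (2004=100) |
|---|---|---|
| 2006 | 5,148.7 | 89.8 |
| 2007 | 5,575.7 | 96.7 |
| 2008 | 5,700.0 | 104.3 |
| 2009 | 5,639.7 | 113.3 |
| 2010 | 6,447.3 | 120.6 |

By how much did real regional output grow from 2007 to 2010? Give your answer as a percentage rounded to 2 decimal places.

Real regional output 2007 = 5575.7/0.967 = 5765.98.
Real regional output 2010 = 6447.3/1.206 = 5346.02.
Change = 5346.02/5765.98 − 1 = -0.0728.

-7.28%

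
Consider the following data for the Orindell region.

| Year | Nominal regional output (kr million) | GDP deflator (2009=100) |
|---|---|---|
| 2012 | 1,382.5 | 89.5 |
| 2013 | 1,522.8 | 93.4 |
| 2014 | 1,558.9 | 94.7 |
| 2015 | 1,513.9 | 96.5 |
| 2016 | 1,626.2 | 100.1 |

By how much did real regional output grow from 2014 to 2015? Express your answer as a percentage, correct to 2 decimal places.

Real regional output 2014 = 1558.9/0.947 = 1646.15.
Real regional output 2015 = 1513.9/0.965 = 1568.81.
Change = 1568.81/1646.15 − 1 = -0.0470.

-4.70%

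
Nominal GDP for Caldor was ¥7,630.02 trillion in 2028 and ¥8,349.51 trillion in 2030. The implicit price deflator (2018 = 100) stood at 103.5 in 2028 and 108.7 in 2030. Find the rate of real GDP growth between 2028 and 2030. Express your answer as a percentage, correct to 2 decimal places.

Real GDP 2028 = 7630.02 / 1.035 = 7372.00.
Real GDP 2030 = 8349.51 / 1.087 = 7681.24.
Real growth = 7681.24 / 7372.00 − 1 = 0.0419.

4.19%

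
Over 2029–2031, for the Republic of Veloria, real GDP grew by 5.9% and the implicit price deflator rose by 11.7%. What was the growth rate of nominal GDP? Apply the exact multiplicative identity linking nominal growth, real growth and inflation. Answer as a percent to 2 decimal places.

18.29%

(1 + g_nom) = (1 + g_real)(1 + π) = 1.0590 × 1.1170 = 1.18290.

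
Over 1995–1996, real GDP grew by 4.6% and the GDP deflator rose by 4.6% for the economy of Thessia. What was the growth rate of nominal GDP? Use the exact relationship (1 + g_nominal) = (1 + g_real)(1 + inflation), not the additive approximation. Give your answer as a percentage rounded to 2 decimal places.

(1 + g_nom) = (1 + g_real)(1 + π) = 1.0460 × 1.0460 = 1.09412.

9.41%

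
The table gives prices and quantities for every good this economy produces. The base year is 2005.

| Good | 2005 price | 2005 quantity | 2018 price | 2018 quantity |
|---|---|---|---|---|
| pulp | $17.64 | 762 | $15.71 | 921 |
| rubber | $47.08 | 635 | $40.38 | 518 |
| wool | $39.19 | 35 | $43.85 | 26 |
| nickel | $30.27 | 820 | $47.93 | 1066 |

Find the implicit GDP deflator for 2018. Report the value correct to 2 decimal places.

118.53

Nominal GDP 2018 = 15.71·921 + 40.38·518 + 43.85·26 + 47.93·1066 = 87619.23.
Real GDP 2018 (at 2005 prices) = 17.64·921 + 47.08·518 + 39.19·26 + 30.27·1066 = 73920.64.
Deflator = Nominal/Real × 100 = 87619.23/73920.64 × 100 = 118.531.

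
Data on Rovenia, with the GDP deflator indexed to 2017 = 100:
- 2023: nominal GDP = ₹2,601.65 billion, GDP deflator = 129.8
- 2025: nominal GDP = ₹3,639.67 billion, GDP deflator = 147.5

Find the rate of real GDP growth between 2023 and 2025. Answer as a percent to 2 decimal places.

23.11%

Deflate each year: 2023 → 2601.65/1.298 = 2004.35; 2025 → 3639.67/1.475 = 2467.57.
So real GDP changed by 2467.57/2004.35 − 1 = 0.2311, i.e. 23.11%.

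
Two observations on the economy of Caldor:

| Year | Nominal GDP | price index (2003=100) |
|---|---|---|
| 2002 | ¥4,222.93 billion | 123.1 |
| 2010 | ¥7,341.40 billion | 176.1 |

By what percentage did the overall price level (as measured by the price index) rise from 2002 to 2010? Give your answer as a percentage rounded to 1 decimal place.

43.1%

Price-level change = 176.1 / 123.1 − 1 = 0.4305.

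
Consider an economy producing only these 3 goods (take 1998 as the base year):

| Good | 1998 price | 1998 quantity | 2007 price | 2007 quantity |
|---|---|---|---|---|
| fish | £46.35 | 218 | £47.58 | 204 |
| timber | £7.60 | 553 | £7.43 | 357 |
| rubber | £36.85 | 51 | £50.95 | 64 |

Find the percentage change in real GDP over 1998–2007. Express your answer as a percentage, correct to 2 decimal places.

-10.25%

Real GDP 1998 = Nominal GDP 1998 = 46.35·218 + 7.60·553 + 36.85·51 = 16186.45.
Real GDP 2007 (at 1998 prices) = 46.35·204 + 7.60·357 + 36.85·64 = 14527.00.
Real growth = 14527.00/16186.45 − 1 = -0.1025.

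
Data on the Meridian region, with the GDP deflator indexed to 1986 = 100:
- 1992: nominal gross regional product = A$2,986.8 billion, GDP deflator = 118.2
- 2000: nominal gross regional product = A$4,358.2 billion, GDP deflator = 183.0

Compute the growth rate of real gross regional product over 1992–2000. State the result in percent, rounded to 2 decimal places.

-5.75%

Real gross regional product 1992 = 2986.8 / 1.182 = 2526.90.
Real gross regional product 2000 = 4358.2 / 1.830 = 2381.53.
Real growth = 2381.53 / 2526.90 − 1 = -0.0575.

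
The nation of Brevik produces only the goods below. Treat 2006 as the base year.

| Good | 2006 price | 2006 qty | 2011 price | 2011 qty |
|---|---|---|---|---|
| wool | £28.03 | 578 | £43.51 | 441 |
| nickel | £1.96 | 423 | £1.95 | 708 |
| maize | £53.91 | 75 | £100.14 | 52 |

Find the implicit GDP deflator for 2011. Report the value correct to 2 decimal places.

155.72

Nominal GDP 2011 = 43.51·441 + 1.95·708 + 100.14·52 = 25775.79.
Real GDP 2011 (at 2006 prices) = 28.03·441 + 1.96·708 + 53.91·52 = 16552.23.
Deflator = Nominal/Real × 100 = 25775.79/16552.23 × 100 = 155.724.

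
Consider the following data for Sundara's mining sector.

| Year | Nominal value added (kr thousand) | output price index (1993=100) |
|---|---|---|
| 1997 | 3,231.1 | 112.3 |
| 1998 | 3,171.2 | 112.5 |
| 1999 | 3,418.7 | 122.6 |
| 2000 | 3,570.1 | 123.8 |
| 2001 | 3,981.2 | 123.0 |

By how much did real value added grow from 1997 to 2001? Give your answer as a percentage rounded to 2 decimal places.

Real value added 1997 = 3231.1/1.123 = 2877.20.
Real value added 2001 = 3981.2/1.230 = 3236.75.
Change = 3236.75/2877.20 − 1 = 0.1250.

12.50%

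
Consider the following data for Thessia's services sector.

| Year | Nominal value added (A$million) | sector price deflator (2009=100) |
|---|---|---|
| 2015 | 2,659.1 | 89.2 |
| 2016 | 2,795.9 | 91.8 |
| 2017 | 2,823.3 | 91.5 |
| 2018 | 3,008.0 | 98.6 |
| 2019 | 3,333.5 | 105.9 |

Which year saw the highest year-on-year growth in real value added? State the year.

2019

2016: real = 2795.9/0.918 = 3045.64; growth vs 2015 (2981.05) = 2.17%.
2017: real = 2823.3/0.915 = 3085.57; growth vs 2016 (3045.64) = 1.31%.
2018: real = 3008.0/0.986 = 3050.71; growth vs 2017 (3085.57) = -1.13%.
2019: real = 3333.5/1.059 = 3147.78; growth vs 2018 (3050.71) = 3.18%.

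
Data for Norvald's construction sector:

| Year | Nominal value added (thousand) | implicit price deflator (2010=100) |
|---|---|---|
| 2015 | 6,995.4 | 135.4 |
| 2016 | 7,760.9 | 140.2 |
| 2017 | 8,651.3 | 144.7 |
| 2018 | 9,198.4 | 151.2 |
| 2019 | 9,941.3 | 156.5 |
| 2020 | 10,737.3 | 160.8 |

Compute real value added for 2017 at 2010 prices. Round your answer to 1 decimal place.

Real value added 2017 = 8651.3 / 1.447 = 5978.78.

5,978.8 thousand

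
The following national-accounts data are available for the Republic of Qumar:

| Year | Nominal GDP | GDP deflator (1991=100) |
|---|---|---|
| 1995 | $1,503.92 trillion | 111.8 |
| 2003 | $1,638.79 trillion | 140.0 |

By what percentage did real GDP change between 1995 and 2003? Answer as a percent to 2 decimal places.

-12.98%

Deflate each year: 1995 → 1503.92/1.118 = 1345.19; 2003 → 1638.79/1.400 = 1170.56.
So real GDP changed by 1170.56/1345.19 − 1 = -0.1298, i.e. -12.98%.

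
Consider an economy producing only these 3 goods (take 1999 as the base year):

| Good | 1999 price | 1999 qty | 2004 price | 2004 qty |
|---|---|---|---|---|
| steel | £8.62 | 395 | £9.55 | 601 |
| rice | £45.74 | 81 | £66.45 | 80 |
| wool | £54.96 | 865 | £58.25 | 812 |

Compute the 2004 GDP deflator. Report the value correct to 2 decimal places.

109.14

Nominal GDP 2004 = 9.55·601 + 66.45·80 + 58.25·812 = 58354.55.
Real GDP 2004 (at 1999 prices) = 8.62·601 + 45.74·80 + 54.96·812 = 53467.34.
Deflator = Nominal/Real × 100 = 58354.55/53467.34 × 100 = 109.141.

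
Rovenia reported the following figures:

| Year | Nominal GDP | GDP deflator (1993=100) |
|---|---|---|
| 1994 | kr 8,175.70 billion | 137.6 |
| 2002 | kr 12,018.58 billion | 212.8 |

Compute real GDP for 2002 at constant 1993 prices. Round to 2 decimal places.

kr 5,647.83 billion

Real GDP = Nominal / (GDP deflator/100) = 12018.58 / 2.128 = 5647.83.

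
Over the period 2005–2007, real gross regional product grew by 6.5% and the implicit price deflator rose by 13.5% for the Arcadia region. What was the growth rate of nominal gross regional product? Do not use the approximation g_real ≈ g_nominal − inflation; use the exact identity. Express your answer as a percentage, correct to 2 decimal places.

(1 + g_nom) = (1 + g_real)(1 + π) = 1.0650 × 1.1350 = 1.20878.

20.88%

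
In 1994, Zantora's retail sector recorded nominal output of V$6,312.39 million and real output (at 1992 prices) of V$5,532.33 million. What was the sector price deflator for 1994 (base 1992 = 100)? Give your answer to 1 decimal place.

sector price deflator = (Nominal / Real) × 100 = 6312.39 / 5532.33 × 100 = 114.10.

114.1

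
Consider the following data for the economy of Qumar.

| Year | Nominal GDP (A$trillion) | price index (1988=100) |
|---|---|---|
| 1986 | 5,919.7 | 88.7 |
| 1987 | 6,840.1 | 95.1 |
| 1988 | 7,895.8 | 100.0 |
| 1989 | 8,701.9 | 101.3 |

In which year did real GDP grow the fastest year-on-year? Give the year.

1988

1987: real = 6840.1/0.951 = 7192.53; growth vs 1986 (6673.84) = 7.77%.
1988: real = 7895.8/1.000 = 7895.80; growth vs 1987 (7192.53) = 9.78%.
1989: real = 8701.9/1.013 = 8590.23; growth vs 1988 (7895.80) = 8.79%.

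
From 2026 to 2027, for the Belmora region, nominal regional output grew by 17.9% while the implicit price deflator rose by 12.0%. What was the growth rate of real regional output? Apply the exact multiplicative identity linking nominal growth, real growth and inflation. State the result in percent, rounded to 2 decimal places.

5.27%

(1 + g_nom) = (1 + g_real)(1 + π), so g_real = 1.1790 / 1.1200 − 1 = 0.05268.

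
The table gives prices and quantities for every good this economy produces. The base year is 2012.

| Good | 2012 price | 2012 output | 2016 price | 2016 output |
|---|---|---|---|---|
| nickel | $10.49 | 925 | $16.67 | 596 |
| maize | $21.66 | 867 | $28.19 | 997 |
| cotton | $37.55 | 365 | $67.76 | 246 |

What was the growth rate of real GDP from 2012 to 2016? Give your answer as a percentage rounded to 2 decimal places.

Real GDP 2012 = Nominal GDP 2012 = 10.49·925 + 21.66·867 + 37.55·365 = 42188.22.
Real GDP 2016 (at 2012 prices) = 10.49·596 + 21.66·997 + 37.55·246 = 37084.36.
Real growth = 37084.36/42188.22 − 1 = -0.1210.

-12.10%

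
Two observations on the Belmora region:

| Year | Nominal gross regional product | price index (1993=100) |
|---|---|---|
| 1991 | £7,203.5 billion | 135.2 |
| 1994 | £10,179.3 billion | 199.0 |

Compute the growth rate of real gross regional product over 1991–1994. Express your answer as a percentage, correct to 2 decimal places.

-3.99%

Deflate each year: 1991 → 7203.5/1.352 = 5328.03; 1994 → 10179.3/1.990 = 5115.23.
So real gross regional product changed by 5115.23/5328.03 − 1 = -0.0399, i.e. -3.99%.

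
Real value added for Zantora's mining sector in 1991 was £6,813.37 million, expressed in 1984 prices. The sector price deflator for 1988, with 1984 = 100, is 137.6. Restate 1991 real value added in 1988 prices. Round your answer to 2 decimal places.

£9,375.20 million

Real value added in 1988 prices = Real value added in 1984 prices × (P_1988/P_1984) = 6813.37 × 1.376 = 9375.20.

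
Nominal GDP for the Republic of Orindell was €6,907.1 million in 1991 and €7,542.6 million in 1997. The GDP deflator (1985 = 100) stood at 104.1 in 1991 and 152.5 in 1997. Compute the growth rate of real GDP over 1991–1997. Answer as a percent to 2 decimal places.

Real GDP 1991 = 6907.1 / 1.041 = 6635.06.
Real GDP 1997 = 7542.6 / 1.525 = 4945.97.
Real growth = 4945.97 / 6635.06 − 1 = -0.2546.

-25.46%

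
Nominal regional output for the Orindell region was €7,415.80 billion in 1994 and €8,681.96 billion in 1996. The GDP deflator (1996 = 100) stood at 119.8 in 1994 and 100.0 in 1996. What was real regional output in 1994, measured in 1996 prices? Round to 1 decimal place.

Real regional output = Nominal / (GDP deflator/100) = 7415.80 / 1.198 = 6190.15.

€6,190.2 billion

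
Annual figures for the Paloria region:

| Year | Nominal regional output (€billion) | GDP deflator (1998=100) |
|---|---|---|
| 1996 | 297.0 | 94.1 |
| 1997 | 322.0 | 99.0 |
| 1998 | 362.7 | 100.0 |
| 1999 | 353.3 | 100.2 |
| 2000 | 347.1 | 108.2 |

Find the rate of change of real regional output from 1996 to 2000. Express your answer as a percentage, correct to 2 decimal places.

1.64%

Real regional output 1996 = 297.0/0.941 = 315.62.
Real regional output 2000 = 347.1/1.082 = 320.79.
Change = 320.79/315.62 − 1 = 0.0164.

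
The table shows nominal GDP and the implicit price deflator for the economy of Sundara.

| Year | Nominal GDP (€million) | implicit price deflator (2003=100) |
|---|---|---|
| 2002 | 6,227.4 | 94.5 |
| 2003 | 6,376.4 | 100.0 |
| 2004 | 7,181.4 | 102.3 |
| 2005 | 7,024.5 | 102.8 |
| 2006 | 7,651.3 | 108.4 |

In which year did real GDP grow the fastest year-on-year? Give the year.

2004

2003: real = 6376.4/1.000 = 6376.40; growth vs 2002 (6589.84) = -3.24%.
2004: real = 7181.4/1.023 = 7019.94; growth vs 2003 (6376.40) = 10.09%.
2005: real = 7024.5/1.028 = 6833.17; growth vs 2004 (7019.94) = -2.66%.
2006: real = 7651.3/1.084 = 7058.39; growth vs 2005 (6833.17) = 3.30%.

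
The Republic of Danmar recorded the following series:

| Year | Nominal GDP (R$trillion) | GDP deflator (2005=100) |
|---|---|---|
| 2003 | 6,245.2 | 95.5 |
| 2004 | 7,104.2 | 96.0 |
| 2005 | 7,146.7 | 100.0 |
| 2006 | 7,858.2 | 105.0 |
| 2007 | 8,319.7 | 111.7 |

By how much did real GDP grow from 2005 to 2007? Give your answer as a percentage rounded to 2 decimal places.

4.22%

Real GDP 2005 = 7146.7/1.000 = 7146.70.
Real GDP 2007 = 8319.7/1.117 = 7448.25.
Change = 7448.25/7146.70 − 1 = 0.0422.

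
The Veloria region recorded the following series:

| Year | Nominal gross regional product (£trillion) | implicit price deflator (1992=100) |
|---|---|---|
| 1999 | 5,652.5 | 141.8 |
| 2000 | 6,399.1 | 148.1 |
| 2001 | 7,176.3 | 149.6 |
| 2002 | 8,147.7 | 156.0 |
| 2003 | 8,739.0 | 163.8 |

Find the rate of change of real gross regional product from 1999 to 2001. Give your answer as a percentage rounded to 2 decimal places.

20.34%

Real gross regional product 1999 = 5652.5/1.418 = 3986.25.
Real gross regional product 2001 = 7176.3/1.496 = 4796.99.
Change = 4796.99/3986.25 − 1 = 0.2034.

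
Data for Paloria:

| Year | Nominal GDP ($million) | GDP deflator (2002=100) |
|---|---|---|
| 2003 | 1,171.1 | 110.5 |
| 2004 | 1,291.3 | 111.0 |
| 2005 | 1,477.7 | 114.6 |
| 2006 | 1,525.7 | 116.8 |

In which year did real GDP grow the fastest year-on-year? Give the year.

2004: real = 1291.3/1.110 = 1163.33; growth vs 2003 (1059.82) = 9.77%.
2005: real = 1477.7/1.146 = 1289.44; growth vs 2004 (1163.33) = 10.84%.
2006: real = 1525.7/1.168 = 1306.25; growth vs 2005 (1289.44) = 1.30%.

2005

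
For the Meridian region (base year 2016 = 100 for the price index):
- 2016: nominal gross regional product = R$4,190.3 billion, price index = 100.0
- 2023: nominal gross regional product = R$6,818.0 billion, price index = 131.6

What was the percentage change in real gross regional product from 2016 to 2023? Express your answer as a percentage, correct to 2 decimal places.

23.64%

Deflate each year: 2016 → 4190.3/1.000 = 4190.30; 2023 → 6818.0/1.316 = 5180.85.
So real gross regional product changed by 5180.85/4190.30 − 1 = 0.2364, i.e. 23.64%.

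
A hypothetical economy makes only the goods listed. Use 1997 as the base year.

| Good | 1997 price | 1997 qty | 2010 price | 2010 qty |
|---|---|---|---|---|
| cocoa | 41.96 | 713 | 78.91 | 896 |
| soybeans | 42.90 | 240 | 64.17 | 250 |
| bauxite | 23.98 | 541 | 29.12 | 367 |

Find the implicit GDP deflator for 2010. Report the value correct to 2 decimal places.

170.57

Nominal GDP 2010 = 78.91·896 + 64.17·250 + 29.12·367 = 97432.90.
Real GDP 2010 (at 1997 prices) = 41.96·896 + 42.90·250 + 23.98·367 = 57121.82.
Deflator = Nominal/Real × 100 = 97432.90/57121.82 × 100 = 170.570.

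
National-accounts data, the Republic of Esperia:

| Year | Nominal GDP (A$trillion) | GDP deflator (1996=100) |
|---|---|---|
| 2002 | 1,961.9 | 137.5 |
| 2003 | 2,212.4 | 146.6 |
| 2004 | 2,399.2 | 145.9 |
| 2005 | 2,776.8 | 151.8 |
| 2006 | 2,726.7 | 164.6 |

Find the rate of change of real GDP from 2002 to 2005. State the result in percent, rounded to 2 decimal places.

28.20%

Real GDP 2002 = 1961.9/1.375 = 1426.84.
Real GDP 2005 = 2776.8/1.518 = 1829.25.
Change = 1829.25/1426.84 − 1 = 0.2820.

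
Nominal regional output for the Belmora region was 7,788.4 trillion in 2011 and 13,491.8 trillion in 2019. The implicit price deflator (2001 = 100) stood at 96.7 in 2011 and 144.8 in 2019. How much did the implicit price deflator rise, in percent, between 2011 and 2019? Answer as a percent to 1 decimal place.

Price-level change = 144.8 / 96.7 − 1 = 0.4974.

49.7%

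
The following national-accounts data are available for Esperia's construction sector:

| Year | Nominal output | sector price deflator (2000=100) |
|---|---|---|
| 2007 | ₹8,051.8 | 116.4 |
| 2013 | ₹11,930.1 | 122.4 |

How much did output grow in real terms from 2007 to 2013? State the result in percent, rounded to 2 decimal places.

40.90%

Deflate each year: 2007 → 8051.8/1.164 = 6917.35; 2013 → 11930.1/1.224 = 9746.81.
So real output changed by 9746.81/6917.35 − 1 = 0.4090, i.e. 40.90%.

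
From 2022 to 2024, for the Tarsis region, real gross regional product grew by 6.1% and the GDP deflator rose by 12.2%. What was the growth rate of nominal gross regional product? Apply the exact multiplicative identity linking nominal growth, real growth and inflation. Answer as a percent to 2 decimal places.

19.04%

(1 + g_nom) = (1 + g_real)(1 + π) = 1.0610 × 1.1220 = 1.19044.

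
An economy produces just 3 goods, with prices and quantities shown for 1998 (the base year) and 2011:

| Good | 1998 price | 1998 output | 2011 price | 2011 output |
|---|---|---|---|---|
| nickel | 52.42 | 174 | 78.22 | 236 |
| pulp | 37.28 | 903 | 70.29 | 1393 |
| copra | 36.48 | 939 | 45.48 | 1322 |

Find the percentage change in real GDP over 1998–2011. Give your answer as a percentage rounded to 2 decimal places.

Real GDP 1998 = Nominal GDP 1998 = 52.42·174 + 37.28·903 + 36.48·939 = 77039.64.
Real GDP 2011 (at 1998 prices) = 52.42·236 + 37.28·1393 + 36.48·1322 = 112528.72.
Real growth = 112528.72/77039.64 − 1 = 0.4607.

46.07%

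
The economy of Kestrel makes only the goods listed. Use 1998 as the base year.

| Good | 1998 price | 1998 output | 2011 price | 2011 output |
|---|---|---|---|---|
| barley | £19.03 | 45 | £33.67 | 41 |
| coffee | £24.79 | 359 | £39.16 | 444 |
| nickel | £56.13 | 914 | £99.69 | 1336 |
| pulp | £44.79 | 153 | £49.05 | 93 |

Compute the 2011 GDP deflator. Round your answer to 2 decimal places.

172.10

Nominal GDP 2011 = 33.67·41 + 39.16·444 + 99.69·1336 + 49.05·93 = 156515.00.
Real GDP 2011 (at 1998 prices) = 19.03·41 + 24.79·444 + 56.13·1336 + 44.79·93 = 90942.14.
Deflator = Nominal/Real × 100 = 156515.00/90942.14 × 100 = 172.104.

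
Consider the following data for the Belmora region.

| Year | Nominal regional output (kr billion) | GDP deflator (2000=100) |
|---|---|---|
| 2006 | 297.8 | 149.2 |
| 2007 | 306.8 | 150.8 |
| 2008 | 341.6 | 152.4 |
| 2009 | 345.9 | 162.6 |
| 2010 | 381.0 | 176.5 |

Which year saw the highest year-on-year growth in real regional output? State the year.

2007: real = 306.8/1.508 = 203.45; growth vs 2006 (199.60) = 1.93%.
2008: real = 341.6/1.524 = 224.15; growth vs 2007 (203.45) = 10.17%.
2009: real = 345.9/1.626 = 212.73; growth vs 2008 (224.15) = -5.09%.
2010: real = 381.0/1.765 = 215.86; growth vs 2009 (212.73) = 1.47%.

2008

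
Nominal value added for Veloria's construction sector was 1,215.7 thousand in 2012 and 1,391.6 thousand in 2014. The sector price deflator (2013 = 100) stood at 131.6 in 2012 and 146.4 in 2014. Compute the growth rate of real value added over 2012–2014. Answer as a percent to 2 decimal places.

Deflate each year: 2012 → 1215.7/1.316 = 923.78; 2014 → 1391.6/1.464 = 950.55.
So real value added changed by 950.55/923.78 − 1 = 0.0290, i.e. 2.90%.

2.90%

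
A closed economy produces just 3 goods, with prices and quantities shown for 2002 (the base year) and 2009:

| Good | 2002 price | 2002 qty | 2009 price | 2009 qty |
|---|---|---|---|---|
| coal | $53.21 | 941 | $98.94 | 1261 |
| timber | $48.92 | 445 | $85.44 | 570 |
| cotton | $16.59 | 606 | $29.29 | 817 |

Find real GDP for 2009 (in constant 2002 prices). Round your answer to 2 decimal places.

$108536.24

Real GDP 2009 = Σ (p_2002 × q_2009) = 53.21·1261 + 48.92·570 + 16.59·817 = 108536.24.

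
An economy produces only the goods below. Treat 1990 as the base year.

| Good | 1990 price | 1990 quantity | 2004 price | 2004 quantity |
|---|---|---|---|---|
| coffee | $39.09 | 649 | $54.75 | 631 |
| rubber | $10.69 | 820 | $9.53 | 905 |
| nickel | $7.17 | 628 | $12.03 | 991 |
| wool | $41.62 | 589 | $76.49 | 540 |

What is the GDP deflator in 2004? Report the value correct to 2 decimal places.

Nominal GDP 2004 = 54.75·631 + 9.53·905 + 12.03·991 + 76.49·540 = 96398.23.
Real GDP 2004 (at 1990 prices) = 39.09·631 + 10.69·905 + 7.17·991 + 41.62·540 = 63920.51.
Deflator = Nominal/Real × 100 = 96398.23/63920.51 × 100 = 150.810.

150.81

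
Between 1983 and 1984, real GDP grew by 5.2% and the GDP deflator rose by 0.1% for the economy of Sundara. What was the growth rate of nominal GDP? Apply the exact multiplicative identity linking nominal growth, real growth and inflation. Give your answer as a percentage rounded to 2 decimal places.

(1 + g_nom) = (1 + g_real)(1 + π) = 1.0520 × 1.0010 = 1.05305.

5.31%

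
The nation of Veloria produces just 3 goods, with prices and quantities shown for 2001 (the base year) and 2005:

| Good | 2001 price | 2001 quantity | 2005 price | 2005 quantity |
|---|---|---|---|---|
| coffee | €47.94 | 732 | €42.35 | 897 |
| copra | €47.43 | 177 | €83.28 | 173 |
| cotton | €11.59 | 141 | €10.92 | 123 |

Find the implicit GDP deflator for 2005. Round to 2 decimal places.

Nominal GDP 2005 = 42.35·897 + 83.28·173 + 10.92·123 = 53738.55.
Real GDP 2005 (at 2001 prices) = 47.94·897 + 47.43·173 + 11.59·123 = 52633.14.
Deflator = Nominal/Real × 100 = 53738.55/52633.14 × 100 = 102.100.

102.10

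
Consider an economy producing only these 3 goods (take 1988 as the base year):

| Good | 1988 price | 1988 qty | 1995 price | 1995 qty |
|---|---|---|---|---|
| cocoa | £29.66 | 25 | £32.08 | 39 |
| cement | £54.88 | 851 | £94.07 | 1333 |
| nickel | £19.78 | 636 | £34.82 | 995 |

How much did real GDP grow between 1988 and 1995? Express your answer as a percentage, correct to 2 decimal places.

56.59%

Real GDP 1988 = Nominal GDP 1988 = 29.66·25 + 54.88·851 + 19.78·636 = 60024.46.
Real GDP 1995 (at 1988 prices) = 29.66·39 + 54.88·1333 + 19.78·995 = 93992.88.
Real growth = 93992.88/60024.46 − 1 = 0.5659.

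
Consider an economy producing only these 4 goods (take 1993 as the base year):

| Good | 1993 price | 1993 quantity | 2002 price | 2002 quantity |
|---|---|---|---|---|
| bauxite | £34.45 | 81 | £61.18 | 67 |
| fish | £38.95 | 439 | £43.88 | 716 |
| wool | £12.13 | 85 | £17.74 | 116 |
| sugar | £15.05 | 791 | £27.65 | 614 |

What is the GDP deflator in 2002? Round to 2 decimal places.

133.56

Nominal GDP 2002 = 61.18·67 + 43.88·716 + 17.74·116 + 27.65·614 = 54552.08.
Real GDP 2002 (at 1993 prices) = 34.45·67 + 38.95·716 + 12.13·116 + 15.05·614 = 40844.13.
Deflator = Nominal/Real × 100 = 54552.08/40844.13 × 100 = 133.562.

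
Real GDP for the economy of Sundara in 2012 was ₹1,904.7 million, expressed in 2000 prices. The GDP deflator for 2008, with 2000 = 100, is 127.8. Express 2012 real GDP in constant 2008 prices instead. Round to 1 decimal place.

₹2,434.2 million

Real GDP in 2008 prices = Real GDP in 2000 prices × (P_2008/P_2000) = 1904.7 × 1.278 = 2434.21.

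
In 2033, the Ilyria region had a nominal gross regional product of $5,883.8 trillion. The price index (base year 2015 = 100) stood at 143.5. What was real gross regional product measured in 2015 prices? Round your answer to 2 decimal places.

Real gross regional product = Nominal / (price index/100) = 5883.8 / 1.435 = 4100.21.

$4,100.21 trillion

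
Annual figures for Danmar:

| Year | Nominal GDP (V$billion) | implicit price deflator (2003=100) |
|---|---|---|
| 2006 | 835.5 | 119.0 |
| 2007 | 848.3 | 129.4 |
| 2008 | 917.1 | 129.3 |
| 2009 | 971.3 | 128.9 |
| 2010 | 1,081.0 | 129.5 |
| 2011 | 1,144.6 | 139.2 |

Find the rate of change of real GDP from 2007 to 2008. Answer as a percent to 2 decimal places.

8.19%

Real GDP 2007 = 848.3/1.294 = 655.56.
Real GDP 2008 = 917.1/1.293 = 709.28.
Change = 709.28/655.56 − 1 = 0.0819.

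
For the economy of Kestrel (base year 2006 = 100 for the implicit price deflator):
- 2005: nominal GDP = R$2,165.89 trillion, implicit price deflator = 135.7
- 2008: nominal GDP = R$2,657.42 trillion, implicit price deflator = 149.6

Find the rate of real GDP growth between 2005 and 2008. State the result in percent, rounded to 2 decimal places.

Real GDP 2005 = 2165.89 / 1.357 = 1596.09.
Real GDP 2008 = 2657.42 / 1.496 = 1776.35.
Real growth = 1776.35 / 1596.09 − 1 = 0.1129.

11.29%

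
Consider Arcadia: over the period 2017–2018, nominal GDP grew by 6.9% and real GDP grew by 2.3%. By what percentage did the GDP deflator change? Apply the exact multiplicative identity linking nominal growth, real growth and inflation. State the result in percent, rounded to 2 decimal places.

(1 + g_nom) = (1 + g_real)(1 + π), so π = 1.0690 / 1.0230 − 1 = 0.04497.

4.50%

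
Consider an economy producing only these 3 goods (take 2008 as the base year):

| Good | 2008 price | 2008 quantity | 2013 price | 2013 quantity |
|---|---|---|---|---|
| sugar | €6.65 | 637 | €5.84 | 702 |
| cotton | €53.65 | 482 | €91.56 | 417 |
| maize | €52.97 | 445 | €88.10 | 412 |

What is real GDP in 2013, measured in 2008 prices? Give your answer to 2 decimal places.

€48863.99

Real GDP 2013 = Σ (p_2008 × q_2013) = 6.65·702 + 53.65·417 + 52.97·412 = 48863.99.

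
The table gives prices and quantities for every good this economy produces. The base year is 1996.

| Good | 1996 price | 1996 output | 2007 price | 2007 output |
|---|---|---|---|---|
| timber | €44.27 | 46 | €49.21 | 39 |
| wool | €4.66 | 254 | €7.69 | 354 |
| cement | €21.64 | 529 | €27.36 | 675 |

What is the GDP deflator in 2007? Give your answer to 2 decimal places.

Nominal GDP 2007 = 49.21·39 + 7.69·354 + 27.36·675 = 23109.45.
Real GDP 2007 (at 1996 prices) = 44.27·39 + 4.66·354 + 21.64·675 = 17983.17.
Deflator = Nominal/Real × 100 = 23109.45/17983.17 × 100 = 128.506.

128.51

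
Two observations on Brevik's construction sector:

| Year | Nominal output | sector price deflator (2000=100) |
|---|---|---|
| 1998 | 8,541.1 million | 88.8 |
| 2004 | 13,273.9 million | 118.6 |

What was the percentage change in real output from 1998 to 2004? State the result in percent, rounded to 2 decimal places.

Real output 1998 = 8541.1 / 0.888 = 9618.36.
Real output 2004 = 13273.9 / 1.186 = 11192.16.
Real growth = 11192.16 / 9618.36 − 1 = 0.1636.

16.36%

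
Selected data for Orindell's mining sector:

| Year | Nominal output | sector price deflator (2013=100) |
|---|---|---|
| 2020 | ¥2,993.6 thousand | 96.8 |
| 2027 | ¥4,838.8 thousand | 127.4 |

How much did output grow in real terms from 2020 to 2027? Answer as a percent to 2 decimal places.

Deflate each year: 2020 → 2993.6/0.968 = 3092.56; 2027 → 4838.8/1.274 = 3798.12.
So real output changed by 3798.12/3092.56 − 1 = 0.2281, i.e. 22.81%.

22.81%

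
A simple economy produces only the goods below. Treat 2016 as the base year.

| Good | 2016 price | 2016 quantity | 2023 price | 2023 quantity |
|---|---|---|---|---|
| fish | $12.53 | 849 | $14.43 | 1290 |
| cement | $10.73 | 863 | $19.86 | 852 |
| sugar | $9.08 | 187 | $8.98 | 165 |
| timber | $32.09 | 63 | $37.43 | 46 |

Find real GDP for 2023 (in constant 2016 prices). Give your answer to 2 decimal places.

Real GDP 2023 = Σ (p_2016 × q_2023) = 12.53·1290 + 10.73·852 + 9.08·165 + 32.09·46 = 28280.00.

$28280.00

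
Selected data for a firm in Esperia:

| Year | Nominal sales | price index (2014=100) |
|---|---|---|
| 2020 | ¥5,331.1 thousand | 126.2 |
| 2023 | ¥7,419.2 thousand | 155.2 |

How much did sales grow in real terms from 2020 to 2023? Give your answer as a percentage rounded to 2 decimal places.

Deflate each year: 2020 → 5331.1/1.262 = 4224.33; 2023 → 7419.2/1.552 = 4780.41.
So real sales changed by 4780.41/4224.33 − 1 = 0.1316, i.e. 13.16%.

13.16%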